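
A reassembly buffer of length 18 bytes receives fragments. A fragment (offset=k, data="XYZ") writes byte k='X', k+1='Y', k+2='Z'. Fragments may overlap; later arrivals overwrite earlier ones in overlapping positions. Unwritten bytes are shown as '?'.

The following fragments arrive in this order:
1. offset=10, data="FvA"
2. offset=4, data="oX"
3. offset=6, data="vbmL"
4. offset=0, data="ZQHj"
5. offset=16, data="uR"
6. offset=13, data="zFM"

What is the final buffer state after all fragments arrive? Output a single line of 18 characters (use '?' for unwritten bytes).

Fragment 1: offset=10 data="FvA" -> buffer=??????????FvA?????
Fragment 2: offset=4 data="oX" -> buffer=????oX????FvA?????
Fragment 3: offset=6 data="vbmL" -> buffer=????oXvbmLFvA?????
Fragment 4: offset=0 data="ZQHj" -> buffer=ZQHjoXvbmLFvA?????
Fragment 5: offset=16 data="uR" -> buffer=ZQHjoXvbmLFvA???uR
Fragment 6: offset=13 data="zFM" -> buffer=ZQHjoXvbmLFvAzFMuR

Answer: ZQHjoXvbmLFvAzFMuR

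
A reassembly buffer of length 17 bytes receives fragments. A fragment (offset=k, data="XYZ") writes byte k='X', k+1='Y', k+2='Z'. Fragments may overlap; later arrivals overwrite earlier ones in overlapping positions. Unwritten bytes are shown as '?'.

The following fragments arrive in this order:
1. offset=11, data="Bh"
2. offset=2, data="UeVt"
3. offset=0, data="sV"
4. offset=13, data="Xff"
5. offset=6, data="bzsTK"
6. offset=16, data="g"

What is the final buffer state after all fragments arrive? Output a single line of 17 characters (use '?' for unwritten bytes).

Fragment 1: offset=11 data="Bh" -> buffer=???????????Bh????
Fragment 2: offset=2 data="UeVt" -> buffer=??UeVt?????Bh????
Fragment 3: offset=0 data="sV" -> buffer=sVUeVt?????Bh????
Fragment 4: offset=13 data="Xff" -> buffer=sVUeVt?????BhXff?
Fragment 5: offset=6 data="bzsTK" -> buffer=sVUeVtbzsTKBhXff?
Fragment 6: offset=16 data="g" -> buffer=sVUeVtbzsTKBhXffg

Answer: sVUeVtbzsTKBhXffg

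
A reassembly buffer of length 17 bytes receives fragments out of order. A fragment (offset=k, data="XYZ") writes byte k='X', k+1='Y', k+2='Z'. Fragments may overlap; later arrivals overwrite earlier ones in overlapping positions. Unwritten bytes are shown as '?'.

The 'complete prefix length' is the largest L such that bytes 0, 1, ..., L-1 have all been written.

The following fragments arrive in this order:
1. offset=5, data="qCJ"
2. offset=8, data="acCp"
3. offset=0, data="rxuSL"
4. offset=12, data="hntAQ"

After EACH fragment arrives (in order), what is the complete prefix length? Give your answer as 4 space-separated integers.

Answer: 0 0 12 17

Derivation:
Fragment 1: offset=5 data="qCJ" -> buffer=?????qCJ????????? -> prefix_len=0
Fragment 2: offset=8 data="acCp" -> buffer=?????qCJacCp????? -> prefix_len=0
Fragment 3: offset=0 data="rxuSL" -> buffer=rxuSLqCJacCp????? -> prefix_len=12
Fragment 4: offset=12 data="hntAQ" -> buffer=rxuSLqCJacCphntAQ -> prefix_len=17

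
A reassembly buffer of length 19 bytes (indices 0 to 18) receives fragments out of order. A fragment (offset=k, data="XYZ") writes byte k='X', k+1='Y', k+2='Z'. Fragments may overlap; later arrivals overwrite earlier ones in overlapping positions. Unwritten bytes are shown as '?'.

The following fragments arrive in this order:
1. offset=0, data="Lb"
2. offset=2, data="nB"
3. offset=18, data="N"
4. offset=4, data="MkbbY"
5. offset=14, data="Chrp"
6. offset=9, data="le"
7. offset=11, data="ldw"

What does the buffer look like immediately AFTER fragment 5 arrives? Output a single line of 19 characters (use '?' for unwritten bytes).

Fragment 1: offset=0 data="Lb" -> buffer=Lb?????????????????
Fragment 2: offset=2 data="nB" -> buffer=LbnB???????????????
Fragment 3: offset=18 data="N" -> buffer=LbnB??????????????N
Fragment 4: offset=4 data="MkbbY" -> buffer=LbnBMkbbY?????????N
Fragment 5: offset=14 data="Chrp" -> buffer=LbnBMkbbY?????ChrpN

Answer: LbnBMkbbY?????ChrpN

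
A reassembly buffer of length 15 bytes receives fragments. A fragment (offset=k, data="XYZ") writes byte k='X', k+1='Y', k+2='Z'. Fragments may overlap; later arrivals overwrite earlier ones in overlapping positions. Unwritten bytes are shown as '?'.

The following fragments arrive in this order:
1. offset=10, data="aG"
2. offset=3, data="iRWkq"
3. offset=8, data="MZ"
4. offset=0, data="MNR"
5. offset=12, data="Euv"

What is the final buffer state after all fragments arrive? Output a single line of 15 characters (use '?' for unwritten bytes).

Answer: MNRiRWkqMZaGEuv

Derivation:
Fragment 1: offset=10 data="aG" -> buffer=??????????aG???
Fragment 2: offset=3 data="iRWkq" -> buffer=???iRWkq??aG???
Fragment 3: offset=8 data="MZ" -> buffer=???iRWkqMZaG???
Fragment 4: offset=0 data="MNR" -> buffer=MNRiRWkqMZaG???
Fragment 5: offset=12 data="Euv" -> buffer=MNRiRWkqMZaGEuv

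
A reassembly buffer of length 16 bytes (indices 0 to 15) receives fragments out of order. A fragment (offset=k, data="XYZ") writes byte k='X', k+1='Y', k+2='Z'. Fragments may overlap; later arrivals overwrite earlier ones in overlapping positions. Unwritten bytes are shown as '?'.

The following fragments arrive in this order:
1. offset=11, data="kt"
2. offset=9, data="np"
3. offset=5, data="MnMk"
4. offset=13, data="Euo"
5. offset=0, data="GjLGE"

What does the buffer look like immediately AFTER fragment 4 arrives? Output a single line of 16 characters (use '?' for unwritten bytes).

Answer: ?????MnMknpktEuo

Derivation:
Fragment 1: offset=11 data="kt" -> buffer=???????????kt???
Fragment 2: offset=9 data="np" -> buffer=?????????npkt???
Fragment 3: offset=5 data="MnMk" -> buffer=?????MnMknpkt???
Fragment 4: offset=13 data="Euo" -> buffer=?????MnMknpktEuo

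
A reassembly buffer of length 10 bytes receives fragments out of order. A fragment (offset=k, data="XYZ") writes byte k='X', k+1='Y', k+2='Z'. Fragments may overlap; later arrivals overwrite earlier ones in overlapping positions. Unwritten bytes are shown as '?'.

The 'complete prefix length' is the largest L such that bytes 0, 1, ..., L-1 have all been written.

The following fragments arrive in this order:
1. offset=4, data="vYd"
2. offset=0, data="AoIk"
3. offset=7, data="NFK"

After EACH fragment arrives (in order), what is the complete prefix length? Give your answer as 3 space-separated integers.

Fragment 1: offset=4 data="vYd" -> buffer=????vYd??? -> prefix_len=0
Fragment 2: offset=0 data="AoIk" -> buffer=AoIkvYd??? -> prefix_len=7
Fragment 3: offset=7 data="NFK" -> buffer=AoIkvYdNFK -> prefix_len=10

Answer: 0 7 10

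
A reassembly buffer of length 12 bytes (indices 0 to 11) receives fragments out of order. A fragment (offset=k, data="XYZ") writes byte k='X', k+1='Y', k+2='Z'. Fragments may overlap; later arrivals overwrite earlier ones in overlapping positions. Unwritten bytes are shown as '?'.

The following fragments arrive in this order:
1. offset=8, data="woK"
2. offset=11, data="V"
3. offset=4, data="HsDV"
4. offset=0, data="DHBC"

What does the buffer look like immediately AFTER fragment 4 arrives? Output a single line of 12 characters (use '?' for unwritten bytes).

Answer: DHBCHsDVwoKV

Derivation:
Fragment 1: offset=8 data="woK" -> buffer=????????woK?
Fragment 2: offset=11 data="V" -> buffer=????????woKV
Fragment 3: offset=4 data="HsDV" -> buffer=????HsDVwoKV
Fragment 4: offset=0 data="DHBC" -> buffer=DHBCHsDVwoKV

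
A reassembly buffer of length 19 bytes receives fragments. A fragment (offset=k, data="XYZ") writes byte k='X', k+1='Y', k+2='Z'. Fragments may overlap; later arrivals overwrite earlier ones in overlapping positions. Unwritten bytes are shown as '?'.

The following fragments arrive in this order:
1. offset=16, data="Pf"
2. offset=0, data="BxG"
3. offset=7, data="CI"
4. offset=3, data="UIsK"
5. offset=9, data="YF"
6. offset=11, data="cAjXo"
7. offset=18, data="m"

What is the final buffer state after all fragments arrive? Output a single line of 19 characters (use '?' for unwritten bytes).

Fragment 1: offset=16 data="Pf" -> buffer=????????????????Pf?
Fragment 2: offset=0 data="BxG" -> buffer=BxG?????????????Pf?
Fragment 3: offset=7 data="CI" -> buffer=BxG????CI???????Pf?
Fragment 4: offset=3 data="UIsK" -> buffer=BxGUIsKCI???????Pf?
Fragment 5: offset=9 data="YF" -> buffer=BxGUIsKCIYF?????Pf?
Fragment 6: offset=11 data="cAjXo" -> buffer=BxGUIsKCIYFcAjXoPf?
Fragment 7: offset=18 data="m" -> buffer=BxGUIsKCIYFcAjXoPfm

Answer: BxGUIsKCIYFcAjXoPfm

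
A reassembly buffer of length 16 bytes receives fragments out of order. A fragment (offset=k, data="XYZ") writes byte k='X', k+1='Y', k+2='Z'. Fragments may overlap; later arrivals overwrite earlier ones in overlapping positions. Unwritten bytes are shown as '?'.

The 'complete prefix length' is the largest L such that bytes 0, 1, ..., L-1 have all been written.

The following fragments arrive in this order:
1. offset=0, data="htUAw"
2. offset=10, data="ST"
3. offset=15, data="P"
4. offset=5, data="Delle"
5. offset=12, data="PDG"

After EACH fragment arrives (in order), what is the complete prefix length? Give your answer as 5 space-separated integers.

Answer: 5 5 5 12 16

Derivation:
Fragment 1: offset=0 data="htUAw" -> buffer=htUAw??????????? -> prefix_len=5
Fragment 2: offset=10 data="ST" -> buffer=htUAw?????ST???? -> prefix_len=5
Fragment 3: offset=15 data="P" -> buffer=htUAw?????ST???P -> prefix_len=5
Fragment 4: offset=5 data="Delle" -> buffer=htUAwDelleST???P -> prefix_len=12
Fragment 5: offset=12 data="PDG" -> buffer=htUAwDelleSTPDGP -> prefix_len=16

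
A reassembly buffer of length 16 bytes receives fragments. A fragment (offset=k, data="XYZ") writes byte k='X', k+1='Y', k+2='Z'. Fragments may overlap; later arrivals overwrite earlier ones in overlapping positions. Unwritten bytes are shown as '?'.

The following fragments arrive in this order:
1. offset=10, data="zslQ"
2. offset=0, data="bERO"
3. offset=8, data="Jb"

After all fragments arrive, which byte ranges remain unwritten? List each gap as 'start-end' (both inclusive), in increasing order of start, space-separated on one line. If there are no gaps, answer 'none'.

Fragment 1: offset=10 len=4
Fragment 2: offset=0 len=4
Fragment 3: offset=8 len=2
Gaps: 4-7 14-15

Answer: 4-7 14-15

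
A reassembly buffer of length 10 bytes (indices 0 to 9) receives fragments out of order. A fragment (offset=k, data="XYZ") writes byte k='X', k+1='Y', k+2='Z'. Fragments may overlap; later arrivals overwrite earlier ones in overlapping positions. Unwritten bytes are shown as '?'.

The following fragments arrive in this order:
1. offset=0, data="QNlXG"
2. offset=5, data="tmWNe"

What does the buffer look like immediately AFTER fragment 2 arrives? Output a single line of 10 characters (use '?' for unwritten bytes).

Answer: QNlXGtmWNe

Derivation:
Fragment 1: offset=0 data="QNlXG" -> buffer=QNlXG?????
Fragment 2: offset=5 data="tmWNe" -> buffer=QNlXGtmWNe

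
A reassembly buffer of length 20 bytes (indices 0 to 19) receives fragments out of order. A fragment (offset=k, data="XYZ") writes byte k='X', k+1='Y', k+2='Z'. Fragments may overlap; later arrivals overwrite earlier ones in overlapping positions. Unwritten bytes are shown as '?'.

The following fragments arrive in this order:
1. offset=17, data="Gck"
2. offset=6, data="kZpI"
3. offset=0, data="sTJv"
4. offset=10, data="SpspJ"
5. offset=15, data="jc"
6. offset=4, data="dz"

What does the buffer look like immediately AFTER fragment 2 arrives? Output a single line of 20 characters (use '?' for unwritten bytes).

Answer: ??????kZpI???????Gck

Derivation:
Fragment 1: offset=17 data="Gck" -> buffer=?????????????????Gck
Fragment 2: offset=6 data="kZpI" -> buffer=??????kZpI???????Gck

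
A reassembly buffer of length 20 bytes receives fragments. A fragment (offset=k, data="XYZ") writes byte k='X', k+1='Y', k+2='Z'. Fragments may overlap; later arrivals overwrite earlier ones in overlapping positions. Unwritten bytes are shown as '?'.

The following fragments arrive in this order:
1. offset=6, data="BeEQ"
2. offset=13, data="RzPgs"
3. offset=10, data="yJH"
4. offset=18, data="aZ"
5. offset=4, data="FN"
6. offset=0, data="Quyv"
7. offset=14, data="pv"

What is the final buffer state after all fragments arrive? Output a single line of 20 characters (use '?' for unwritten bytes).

Fragment 1: offset=6 data="BeEQ" -> buffer=??????BeEQ??????????
Fragment 2: offset=13 data="RzPgs" -> buffer=??????BeEQ???RzPgs??
Fragment 3: offset=10 data="yJH" -> buffer=??????BeEQyJHRzPgs??
Fragment 4: offset=18 data="aZ" -> buffer=??????BeEQyJHRzPgsaZ
Fragment 5: offset=4 data="FN" -> buffer=????FNBeEQyJHRzPgsaZ
Fragment 6: offset=0 data="Quyv" -> buffer=QuyvFNBeEQyJHRzPgsaZ
Fragment 7: offset=14 data="pv" -> buffer=QuyvFNBeEQyJHRpvgsaZ

Answer: QuyvFNBeEQyJHRpvgsaZ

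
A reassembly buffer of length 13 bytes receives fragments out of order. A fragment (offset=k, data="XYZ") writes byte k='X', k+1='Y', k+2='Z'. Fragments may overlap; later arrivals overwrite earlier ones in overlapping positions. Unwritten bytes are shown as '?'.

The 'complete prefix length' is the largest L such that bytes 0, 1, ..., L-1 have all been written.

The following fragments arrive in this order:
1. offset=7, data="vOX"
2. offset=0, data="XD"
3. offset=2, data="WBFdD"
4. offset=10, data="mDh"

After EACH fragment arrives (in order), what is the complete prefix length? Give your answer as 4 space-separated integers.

Fragment 1: offset=7 data="vOX" -> buffer=???????vOX??? -> prefix_len=0
Fragment 2: offset=0 data="XD" -> buffer=XD?????vOX??? -> prefix_len=2
Fragment 3: offset=2 data="WBFdD" -> buffer=XDWBFdDvOX??? -> prefix_len=10
Fragment 4: offset=10 data="mDh" -> buffer=XDWBFdDvOXmDh -> prefix_len=13

Answer: 0 2 10 13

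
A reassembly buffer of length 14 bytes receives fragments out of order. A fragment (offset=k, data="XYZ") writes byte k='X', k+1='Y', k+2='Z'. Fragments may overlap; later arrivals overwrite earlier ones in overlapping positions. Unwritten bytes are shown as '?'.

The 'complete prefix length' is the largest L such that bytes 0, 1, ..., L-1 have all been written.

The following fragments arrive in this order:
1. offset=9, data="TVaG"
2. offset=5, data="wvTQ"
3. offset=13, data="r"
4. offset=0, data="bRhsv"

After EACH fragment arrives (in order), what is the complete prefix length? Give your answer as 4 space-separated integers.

Answer: 0 0 0 14

Derivation:
Fragment 1: offset=9 data="TVaG" -> buffer=?????????TVaG? -> prefix_len=0
Fragment 2: offset=5 data="wvTQ" -> buffer=?????wvTQTVaG? -> prefix_len=0
Fragment 3: offset=13 data="r" -> buffer=?????wvTQTVaGr -> prefix_len=0
Fragment 4: offset=0 data="bRhsv" -> buffer=bRhsvwvTQTVaGr -> prefix_len=14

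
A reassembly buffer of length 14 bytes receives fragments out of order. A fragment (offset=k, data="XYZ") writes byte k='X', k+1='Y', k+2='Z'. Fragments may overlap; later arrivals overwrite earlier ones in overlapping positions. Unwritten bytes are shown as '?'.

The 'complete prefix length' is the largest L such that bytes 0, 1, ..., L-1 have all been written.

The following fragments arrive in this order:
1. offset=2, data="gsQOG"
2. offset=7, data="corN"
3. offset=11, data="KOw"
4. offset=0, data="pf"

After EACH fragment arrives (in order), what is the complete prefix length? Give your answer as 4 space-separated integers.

Fragment 1: offset=2 data="gsQOG" -> buffer=??gsQOG??????? -> prefix_len=0
Fragment 2: offset=7 data="corN" -> buffer=??gsQOGcorN??? -> prefix_len=0
Fragment 3: offset=11 data="KOw" -> buffer=??gsQOGcorNKOw -> prefix_len=0
Fragment 4: offset=0 data="pf" -> buffer=pfgsQOGcorNKOw -> prefix_len=14

Answer: 0 0 0 14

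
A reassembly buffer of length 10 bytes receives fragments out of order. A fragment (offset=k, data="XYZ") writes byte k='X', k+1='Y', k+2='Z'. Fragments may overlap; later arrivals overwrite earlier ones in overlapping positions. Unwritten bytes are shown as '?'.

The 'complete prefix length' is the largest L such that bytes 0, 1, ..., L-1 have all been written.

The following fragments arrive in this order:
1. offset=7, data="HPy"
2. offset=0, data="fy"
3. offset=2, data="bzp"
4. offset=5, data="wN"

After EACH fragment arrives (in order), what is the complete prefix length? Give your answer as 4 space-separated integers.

Answer: 0 2 5 10

Derivation:
Fragment 1: offset=7 data="HPy" -> buffer=???????HPy -> prefix_len=0
Fragment 2: offset=0 data="fy" -> buffer=fy?????HPy -> prefix_len=2
Fragment 3: offset=2 data="bzp" -> buffer=fybzp??HPy -> prefix_len=5
Fragment 4: offset=5 data="wN" -> buffer=fybzpwNHPy -> prefix_len=10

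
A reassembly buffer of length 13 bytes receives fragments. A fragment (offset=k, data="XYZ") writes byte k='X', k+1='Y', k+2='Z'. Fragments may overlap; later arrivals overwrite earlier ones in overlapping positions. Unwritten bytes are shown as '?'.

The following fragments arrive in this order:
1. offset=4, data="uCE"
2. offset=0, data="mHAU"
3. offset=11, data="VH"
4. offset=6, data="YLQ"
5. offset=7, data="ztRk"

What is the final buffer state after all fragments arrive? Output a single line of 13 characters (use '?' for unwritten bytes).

Answer: mHAUuCYztRkVH

Derivation:
Fragment 1: offset=4 data="uCE" -> buffer=????uCE??????
Fragment 2: offset=0 data="mHAU" -> buffer=mHAUuCE??????
Fragment 3: offset=11 data="VH" -> buffer=mHAUuCE????VH
Fragment 4: offset=6 data="YLQ" -> buffer=mHAUuCYLQ??VH
Fragment 5: offset=7 data="ztRk" -> buffer=mHAUuCYztRkVH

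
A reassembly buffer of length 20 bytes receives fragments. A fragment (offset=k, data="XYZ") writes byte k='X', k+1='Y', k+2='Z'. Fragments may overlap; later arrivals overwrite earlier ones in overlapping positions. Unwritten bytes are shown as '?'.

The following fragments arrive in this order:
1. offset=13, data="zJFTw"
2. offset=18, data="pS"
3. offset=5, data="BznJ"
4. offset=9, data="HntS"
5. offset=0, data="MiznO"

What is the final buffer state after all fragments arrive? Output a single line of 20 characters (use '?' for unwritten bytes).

Answer: MiznOBznJHntSzJFTwpS

Derivation:
Fragment 1: offset=13 data="zJFTw" -> buffer=?????????????zJFTw??
Fragment 2: offset=18 data="pS" -> buffer=?????????????zJFTwpS
Fragment 3: offset=5 data="BznJ" -> buffer=?????BznJ????zJFTwpS
Fragment 4: offset=9 data="HntS" -> buffer=?????BznJHntSzJFTwpS
Fragment 5: offset=0 data="MiznO" -> buffer=MiznOBznJHntSzJFTwpS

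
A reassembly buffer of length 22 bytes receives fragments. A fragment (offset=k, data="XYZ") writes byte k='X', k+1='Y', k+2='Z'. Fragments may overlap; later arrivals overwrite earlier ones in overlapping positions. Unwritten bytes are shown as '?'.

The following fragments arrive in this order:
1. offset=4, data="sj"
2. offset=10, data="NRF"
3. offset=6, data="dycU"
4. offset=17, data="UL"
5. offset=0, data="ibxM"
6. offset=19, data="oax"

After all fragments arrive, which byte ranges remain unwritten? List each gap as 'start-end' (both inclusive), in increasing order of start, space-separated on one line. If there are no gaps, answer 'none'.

Answer: 13-16

Derivation:
Fragment 1: offset=4 len=2
Fragment 2: offset=10 len=3
Fragment 3: offset=6 len=4
Fragment 4: offset=17 len=2
Fragment 5: offset=0 len=4
Fragment 6: offset=19 len=3
Gaps: 13-16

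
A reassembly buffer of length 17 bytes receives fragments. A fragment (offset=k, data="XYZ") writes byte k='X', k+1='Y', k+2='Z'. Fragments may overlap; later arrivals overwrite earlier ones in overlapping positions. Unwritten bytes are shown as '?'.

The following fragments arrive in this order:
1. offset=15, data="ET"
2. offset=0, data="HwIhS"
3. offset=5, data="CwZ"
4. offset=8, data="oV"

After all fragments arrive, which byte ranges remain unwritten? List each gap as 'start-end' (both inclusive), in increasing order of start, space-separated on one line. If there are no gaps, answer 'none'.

Answer: 10-14

Derivation:
Fragment 1: offset=15 len=2
Fragment 2: offset=0 len=5
Fragment 3: offset=5 len=3
Fragment 4: offset=8 len=2
Gaps: 10-14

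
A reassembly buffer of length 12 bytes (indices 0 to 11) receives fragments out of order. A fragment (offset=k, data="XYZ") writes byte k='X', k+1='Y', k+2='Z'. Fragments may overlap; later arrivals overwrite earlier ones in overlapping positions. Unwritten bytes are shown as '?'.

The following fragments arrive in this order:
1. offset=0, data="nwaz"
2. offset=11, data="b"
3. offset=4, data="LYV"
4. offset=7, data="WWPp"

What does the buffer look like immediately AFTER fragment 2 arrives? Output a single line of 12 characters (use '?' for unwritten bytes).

Fragment 1: offset=0 data="nwaz" -> buffer=nwaz????????
Fragment 2: offset=11 data="b" -> buffer=nwaz???????b

Answer: nwaz???????b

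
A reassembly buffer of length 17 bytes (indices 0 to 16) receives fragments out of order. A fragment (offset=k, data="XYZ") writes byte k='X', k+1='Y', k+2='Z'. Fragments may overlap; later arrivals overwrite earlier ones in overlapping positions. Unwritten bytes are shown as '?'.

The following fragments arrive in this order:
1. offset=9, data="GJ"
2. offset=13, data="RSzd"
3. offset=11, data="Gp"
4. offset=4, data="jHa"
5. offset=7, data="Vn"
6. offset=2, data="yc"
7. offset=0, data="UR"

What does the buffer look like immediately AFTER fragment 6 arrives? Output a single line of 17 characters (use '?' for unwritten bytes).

Answer: ??ycjHaVnGJGpRSzd

Derivation:
Fragment 1: offset=9 data="GJ" -> buffer=?????????GJ??????
Fragment 2: offset=13 data="RSzd" -> buffer=?????????GJ??RSzd
Fragment 3: offset=11 data="Gp" -> buffer=?????????GJGpRSzd
Fragment 4: offset=4 data="jHa" -> buffer=????jHa??GJGpRSzd
Fragment 5: offset=7 data="Vn" -> buffer=????jHaVnGJGpRSzd
Fragment 6: offset=2 data="yc" -> buffer=??ycjHaVnGJGpRSzd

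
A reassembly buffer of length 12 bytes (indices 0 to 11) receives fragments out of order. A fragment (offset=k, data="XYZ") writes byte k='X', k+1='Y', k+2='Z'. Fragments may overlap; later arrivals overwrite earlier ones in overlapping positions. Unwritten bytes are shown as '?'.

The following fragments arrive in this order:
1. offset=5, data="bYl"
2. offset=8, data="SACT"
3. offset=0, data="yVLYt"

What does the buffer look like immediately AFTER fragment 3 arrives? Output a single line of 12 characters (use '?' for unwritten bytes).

Fragment 1: offset=5 data="bYl" -> buffer=?????bYl????
Fragment 2: offset=8 data="SACT" -> buffer=?????bYlSACT
Fragment 3: offset=0 data="yVLYt" -> buffer=yVLYtbYlSACT

Answer: yVLYtbYlSACT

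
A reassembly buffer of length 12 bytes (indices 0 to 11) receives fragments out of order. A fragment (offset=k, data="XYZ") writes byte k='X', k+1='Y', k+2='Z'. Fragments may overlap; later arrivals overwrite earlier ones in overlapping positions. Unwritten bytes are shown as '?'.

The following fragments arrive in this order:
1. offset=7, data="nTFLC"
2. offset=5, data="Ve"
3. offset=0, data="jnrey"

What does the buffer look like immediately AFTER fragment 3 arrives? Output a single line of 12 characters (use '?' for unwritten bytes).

Fragment 1: offset=7 data="nTFLC" -> buffer=???????nTFLC
Fragment 2: offset=5 data="Ve" -> buffer=?????VenTFLC
Fragment 3: offset=0 data="jnrey" -> buffer=jnreyVenTFLC

Answer: jnreyVenTFLC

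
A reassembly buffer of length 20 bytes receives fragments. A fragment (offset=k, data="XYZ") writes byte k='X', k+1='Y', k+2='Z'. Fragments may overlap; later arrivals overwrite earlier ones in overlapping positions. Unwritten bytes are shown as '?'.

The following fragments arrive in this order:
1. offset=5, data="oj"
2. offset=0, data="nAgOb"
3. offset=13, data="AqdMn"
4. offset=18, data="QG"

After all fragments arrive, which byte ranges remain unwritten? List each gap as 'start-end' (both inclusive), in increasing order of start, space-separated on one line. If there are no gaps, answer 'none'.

Fragment 1: offset=5 len=2
Fragment 2: offset=0 len=5
Fragment 3: offset=13 len=5
Fragment 4: offset=18 len=2
Gaps: 7-12

Answer: 7-12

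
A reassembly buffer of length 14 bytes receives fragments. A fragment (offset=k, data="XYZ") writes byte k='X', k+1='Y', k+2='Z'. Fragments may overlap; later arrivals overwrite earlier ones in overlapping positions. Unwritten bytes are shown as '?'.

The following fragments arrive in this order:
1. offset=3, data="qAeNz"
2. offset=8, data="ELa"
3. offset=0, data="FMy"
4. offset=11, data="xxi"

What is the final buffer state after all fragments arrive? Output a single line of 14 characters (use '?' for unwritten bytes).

Fragment 1: offset=3 data="qAeNz" -> buffer=???qAeNz??????
Fragment 2: offset=8 data="ELa" -> buffer=???qAeNzELa???
Fragment 3: offset=0 data="FMy" -> buffer=FMyqAeNzELa???
Fragment 4: offset=11 data="xxi" -> buffer=FMyqAeNzELaxxi

Answer: FMyqAeNzELaxxi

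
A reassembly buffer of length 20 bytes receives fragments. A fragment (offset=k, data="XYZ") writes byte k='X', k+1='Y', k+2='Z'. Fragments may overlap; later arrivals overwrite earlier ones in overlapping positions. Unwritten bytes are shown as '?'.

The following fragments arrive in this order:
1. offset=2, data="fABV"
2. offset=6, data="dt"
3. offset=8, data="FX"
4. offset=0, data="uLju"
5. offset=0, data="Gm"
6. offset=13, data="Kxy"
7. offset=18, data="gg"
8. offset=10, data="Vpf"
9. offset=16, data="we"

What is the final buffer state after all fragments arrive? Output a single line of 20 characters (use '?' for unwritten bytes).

Answer: GmjuBVdtFXVpfKxywegg

Derivation:
Fragment 1: offset=2 data="fABV" -> buffer=??fABV??????????????
Fragment 2: offset=6 data="dt" -> buffer=??fABVdt????????????
Fragment 3: offset=8 data="FX" -> buffer=??fABVdtFX??????????
Fragment 4: offset=0 data="uLju" -> buffer=uLjuBVdtFX??????????
Fragment 5: offset=0 data="Gm" -> buffer=GmjuBVdtFX??????????
Fragment 6: offset=13 data="Kxy" -> buffer=GmjuBVdtFX???Kxy????
Fragment 7: offset=18 data="gg" -> buffer=GmjuBVdtFX???Kxy??gg
Fragment 8: offset=10 data="Vpf" -> buffer=GmjuBVdtFXVpfKxy??gg
Fragment 9: offset=16 data="we" -> buffer=GmjuBVdtFXVpfKxywegg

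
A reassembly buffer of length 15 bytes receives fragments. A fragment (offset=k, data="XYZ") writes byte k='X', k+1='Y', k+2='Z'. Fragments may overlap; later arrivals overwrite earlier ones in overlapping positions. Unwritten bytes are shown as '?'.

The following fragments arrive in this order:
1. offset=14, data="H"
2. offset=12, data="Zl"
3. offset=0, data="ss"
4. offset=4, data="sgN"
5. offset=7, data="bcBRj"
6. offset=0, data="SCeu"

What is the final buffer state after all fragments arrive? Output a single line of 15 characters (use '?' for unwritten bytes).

Answer: SCeusgNbcBRjZlH

Derivation:
Fragment 1: offset=14 data="H" -> buffer=??????????????H
Fragment 2: offset=12 data="Zl" -> buffer=????????????ZlH
Fragment 3: offset=0 data="ss" -> buffer=ss??????????ZlH
Fragment 4: offset=4 data="sgN" -> buffer=ss??sgN?????ZlH
Fragment 5: offset=7 data="bcBRj" -> buffer=ss??sgNbcBRjZlH
Fragment 6: offset=0 data="SCeu" -> buffer=SCeusgNbcBRjZlH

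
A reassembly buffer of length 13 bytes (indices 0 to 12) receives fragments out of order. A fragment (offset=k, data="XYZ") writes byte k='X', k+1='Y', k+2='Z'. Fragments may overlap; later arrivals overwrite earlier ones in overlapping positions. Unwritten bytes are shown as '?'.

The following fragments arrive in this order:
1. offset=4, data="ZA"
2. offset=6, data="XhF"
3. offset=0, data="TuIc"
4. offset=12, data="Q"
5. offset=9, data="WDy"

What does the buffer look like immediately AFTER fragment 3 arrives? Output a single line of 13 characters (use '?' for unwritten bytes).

Answer: TuIcZAXhF????

Derivation:
Fragment 1: offset=4 data="ZA" -> buffer=????ZA???????
Fragment 2: offset=6 data="XhF" -> buffer=????ZAXhF????
Fragment 3: offset=0 data="TuIc" -> buffer=TuIcZAXhF????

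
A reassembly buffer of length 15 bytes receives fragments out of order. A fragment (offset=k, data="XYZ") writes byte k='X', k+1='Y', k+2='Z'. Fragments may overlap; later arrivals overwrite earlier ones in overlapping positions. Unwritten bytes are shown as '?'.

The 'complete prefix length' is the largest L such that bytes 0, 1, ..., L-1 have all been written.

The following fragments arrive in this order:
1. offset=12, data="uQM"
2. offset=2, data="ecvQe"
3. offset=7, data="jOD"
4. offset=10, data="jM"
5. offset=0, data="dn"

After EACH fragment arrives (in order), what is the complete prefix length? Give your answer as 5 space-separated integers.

Answer: 0 0 0 0 15

Derivation:
Fragment 1: offset=12 data="uQM" -> buffer=????????????uQM -> prefix_len=0
Fragment 2: offset=2 data="ecvQe" -> buffer=??ecvQe?????uQM -> prefix_len=0
Fragment 3: offset=7 data="jOD" -> buffer=??ecvQejOD??uQM -> prefix_len=0
Fragment 4: offset=10 data="jM" -> buffer=??ecvQejODjMuQM -> prefix_len=0
Fragment 5: offset=0 data="dn" -> buffer=dnecvQejODjMuQM -> prefix_len=15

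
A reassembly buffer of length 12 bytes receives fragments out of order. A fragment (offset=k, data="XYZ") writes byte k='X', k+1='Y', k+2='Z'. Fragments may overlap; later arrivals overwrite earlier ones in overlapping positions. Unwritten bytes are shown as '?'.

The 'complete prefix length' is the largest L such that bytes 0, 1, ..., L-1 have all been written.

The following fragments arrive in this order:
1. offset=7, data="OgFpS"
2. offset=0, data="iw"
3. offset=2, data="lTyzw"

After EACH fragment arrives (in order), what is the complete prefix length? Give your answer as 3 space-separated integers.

Fragment 1: offset=7 data="OgFpS" -> buffer=???????OgFpS -> prefix_len=0
Fragment 2: offset=0 data="iw" -> buffer=iw?????OgFpS -> prefix_len=2
Fragment 3: offset=2 data="lTyzw" -> buffer=iwlTyzwOgFpS -> prefix_len=12

Answer: 0 2 12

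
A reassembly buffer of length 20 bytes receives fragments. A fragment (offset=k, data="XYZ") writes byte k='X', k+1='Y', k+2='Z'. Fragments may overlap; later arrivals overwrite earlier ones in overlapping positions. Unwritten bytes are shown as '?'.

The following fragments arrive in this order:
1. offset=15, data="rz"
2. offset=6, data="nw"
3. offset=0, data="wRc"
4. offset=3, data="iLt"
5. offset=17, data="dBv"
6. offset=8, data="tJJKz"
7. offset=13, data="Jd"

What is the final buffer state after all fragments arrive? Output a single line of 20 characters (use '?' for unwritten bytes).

Answer: wRciLtnwtJJKzJdrzdBv

Derivation:
Fragment 1: offset=15 data="rz" -> buffer=???????????????rz???
Fragment 2: offset=6 data="nw" -> buffer=??????nw???????rz???
Fragment 3: offset=0 data="wRc" -> buffer=wRc???nw???????rz???
Fragment 4: offset=3 data="iLt" -> buffer=wRciLtnw???????rz???
Fragment 5: offset=17 data="dBv" -> buffer=wRciLtnw???????rzdBv
Fragment 6: offset=8 data="tJJKz" -> buffer=wRciLtnwtJJKz??rzdBv
Fragment 7: offset=13 data="Jd" -> buffer=wRciLtnwtJJKzJdrzdBv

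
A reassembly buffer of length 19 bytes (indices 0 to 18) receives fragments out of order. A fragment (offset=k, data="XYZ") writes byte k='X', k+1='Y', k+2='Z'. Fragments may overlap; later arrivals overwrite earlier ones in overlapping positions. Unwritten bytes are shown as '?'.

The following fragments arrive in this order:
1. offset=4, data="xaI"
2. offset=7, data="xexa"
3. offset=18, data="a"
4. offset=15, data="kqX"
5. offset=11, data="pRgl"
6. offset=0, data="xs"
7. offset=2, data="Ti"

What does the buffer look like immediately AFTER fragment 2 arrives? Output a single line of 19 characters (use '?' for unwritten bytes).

Answer: ????xaIxexa????????

Derivation:
Fragment 1: offset=4 data="xaI" -> buffer=????xaI????????????
Fragment 2: offset=7 data="xexa" -> buffer=????xaIxexa????????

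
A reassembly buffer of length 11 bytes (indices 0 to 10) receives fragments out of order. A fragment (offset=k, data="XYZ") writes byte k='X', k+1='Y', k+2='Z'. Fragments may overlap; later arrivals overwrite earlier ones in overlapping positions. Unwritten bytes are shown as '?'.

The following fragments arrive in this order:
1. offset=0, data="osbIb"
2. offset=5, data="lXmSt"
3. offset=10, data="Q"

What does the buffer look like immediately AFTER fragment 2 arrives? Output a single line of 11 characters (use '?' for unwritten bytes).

Answer: osbIblXmSt?

Derivation:
Fragment 1: offset=0 data="osbIb" -> buffer=osbIb??????
Fragment 2: offset=5 data="lXmSt" -> buffer=osbIblXmSt?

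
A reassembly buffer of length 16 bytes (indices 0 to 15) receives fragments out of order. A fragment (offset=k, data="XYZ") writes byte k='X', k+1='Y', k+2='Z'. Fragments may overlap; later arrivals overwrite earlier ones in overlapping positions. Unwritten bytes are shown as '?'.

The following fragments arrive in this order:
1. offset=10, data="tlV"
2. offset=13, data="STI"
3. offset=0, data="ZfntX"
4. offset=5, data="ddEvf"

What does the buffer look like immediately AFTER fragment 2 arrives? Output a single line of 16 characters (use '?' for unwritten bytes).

Fragment 1: offset=10 data="tlV" -> buffer=??????????tlV???
Fragment 2: offset=13 data="STI" -> buffer=??????????tlVSTI

Answer: ??????????tlVSTI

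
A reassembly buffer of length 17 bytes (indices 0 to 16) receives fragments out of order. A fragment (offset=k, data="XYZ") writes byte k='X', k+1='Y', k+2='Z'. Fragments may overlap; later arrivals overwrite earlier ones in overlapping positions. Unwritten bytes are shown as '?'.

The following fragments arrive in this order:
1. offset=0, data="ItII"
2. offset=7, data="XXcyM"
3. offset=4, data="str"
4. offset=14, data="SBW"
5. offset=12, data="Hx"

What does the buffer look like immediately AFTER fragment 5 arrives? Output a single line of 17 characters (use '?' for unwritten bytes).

Answer: ItIIstrXXcyMHxSBW

Derivation:
Fragment 1: offset=0 data="ItII" -> buffer=ItII?????????????
Fragment 2: offset=7 data="XXcyM" -> buffer=ItII???XXcyM?????
Fragment 3: offset=4 data="str" -> buffer=ItIIstrXXcyM?????
Fragment 4: offset=14 data="SBW" -> buffer=ItIIstrXXcyM??SBW
Fragment 5: offset=12 data="Hx" -> buffer=ItIIstrXXcyMHxSBW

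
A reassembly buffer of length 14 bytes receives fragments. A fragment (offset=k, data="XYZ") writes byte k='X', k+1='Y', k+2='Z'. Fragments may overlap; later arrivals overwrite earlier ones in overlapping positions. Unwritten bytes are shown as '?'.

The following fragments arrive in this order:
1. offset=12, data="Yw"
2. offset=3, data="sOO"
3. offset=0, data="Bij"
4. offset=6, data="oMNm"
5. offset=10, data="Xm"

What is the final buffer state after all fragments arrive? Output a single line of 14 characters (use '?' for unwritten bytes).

Fragment 1: offset=12 data="Yw" -> buffer=????????????Yw
Fragment 2: offset=3 data="sOO" -> buffer=???sOO??????Yw
Fragment 3: offset=0 data="Bij" -> buffer=BijsOO??????Yw
Fragment 4: offset=6 data="oMNm" -> buffer=BijsOOoMNm??Yw
Fragment 5: offset=10 data="Xm" -> buffer=BijsOOoMNmXmYw

Answer: BijsOOoMNmXmYw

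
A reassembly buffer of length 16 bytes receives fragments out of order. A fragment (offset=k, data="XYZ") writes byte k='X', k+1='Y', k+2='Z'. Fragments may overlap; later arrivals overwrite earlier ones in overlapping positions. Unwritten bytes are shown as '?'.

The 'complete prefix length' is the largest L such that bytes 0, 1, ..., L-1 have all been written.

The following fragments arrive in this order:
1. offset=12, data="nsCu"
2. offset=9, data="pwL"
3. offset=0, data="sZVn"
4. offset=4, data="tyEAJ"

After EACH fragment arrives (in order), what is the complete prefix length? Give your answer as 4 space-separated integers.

Answer: 0 0 4 16

Derivation:
Fragment 1: offset=12 data="nsCu" -> buffer=????????????nsCu -> prefix_len=0
Fragment 2: offset=9 data="pwL" -> buffer=?????????pwLnsCu -> prefix_len=0
Fragment 3: offset=0 data="sZVn" -> buffer=sZVn?????pwLnsCu -> prefix_len=4
Fragment 4: offset=4 data="tyEAJ" -> buffer=sZVntyEAJpwLnsCu -> prefix_len=16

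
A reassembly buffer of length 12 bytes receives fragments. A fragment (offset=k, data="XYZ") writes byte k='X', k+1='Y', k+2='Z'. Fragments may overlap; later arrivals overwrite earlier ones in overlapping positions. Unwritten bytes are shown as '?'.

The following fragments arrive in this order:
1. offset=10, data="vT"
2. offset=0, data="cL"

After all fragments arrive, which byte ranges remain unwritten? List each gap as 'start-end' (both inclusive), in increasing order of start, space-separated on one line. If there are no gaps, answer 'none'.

Fragment 1: offset=10 len=2
Fragment 2: offset=0 len=2
Gaps: 2-9

Answer: 2-9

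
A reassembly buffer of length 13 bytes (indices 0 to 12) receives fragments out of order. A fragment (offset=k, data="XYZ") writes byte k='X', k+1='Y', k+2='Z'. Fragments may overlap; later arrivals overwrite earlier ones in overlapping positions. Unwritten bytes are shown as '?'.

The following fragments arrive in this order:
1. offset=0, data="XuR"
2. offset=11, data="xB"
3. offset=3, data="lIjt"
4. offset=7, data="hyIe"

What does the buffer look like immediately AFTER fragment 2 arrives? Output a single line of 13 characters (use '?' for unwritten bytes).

Answer: XuR????????xB

Derivation:
Fragment 1: offset=0 data="XuR" -> buffer=XuR??????????
Fragment 2: offset=11 data="xB" -> buffer=XuR????????xB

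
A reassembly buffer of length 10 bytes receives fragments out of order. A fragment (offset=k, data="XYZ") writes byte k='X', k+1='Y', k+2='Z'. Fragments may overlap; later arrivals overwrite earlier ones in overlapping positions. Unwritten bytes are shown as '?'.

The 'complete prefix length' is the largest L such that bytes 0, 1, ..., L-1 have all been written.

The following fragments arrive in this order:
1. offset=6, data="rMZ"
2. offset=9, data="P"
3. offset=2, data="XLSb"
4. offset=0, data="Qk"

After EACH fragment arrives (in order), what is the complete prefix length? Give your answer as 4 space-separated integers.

Answer: 0 0 0 10

Derivation:
Fragment 1: offset=6 data="rMZ" -> buffer=??????rMZ? -> prefix_len=0
Fragment 2: offset=9 data="P" -> buffer=??????rMZP -> prefix_len=0
Fragment 3: offset=2 data="XLSb" -> buffer=??XLSbrMZP -> prefix_len=0
Fragment 4: offset=0 data="Qk" -> buffer=QkXLSbrMZP -> prefix_len=10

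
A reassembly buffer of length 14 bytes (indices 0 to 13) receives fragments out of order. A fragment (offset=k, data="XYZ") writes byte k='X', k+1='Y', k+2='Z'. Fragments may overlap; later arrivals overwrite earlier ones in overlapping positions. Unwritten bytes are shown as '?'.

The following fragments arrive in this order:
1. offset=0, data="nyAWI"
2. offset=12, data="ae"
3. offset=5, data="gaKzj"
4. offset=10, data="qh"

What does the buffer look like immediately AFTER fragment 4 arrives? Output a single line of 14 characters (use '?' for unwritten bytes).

Fragment 1: offset=0 data="nyAWI" -> buffer=nyAWI?????????
Fragment 2: offset=12 data="ae" -> buffer=nyAWI???????ae
Fragment 3: offset=5 data="gaKzj" -> buffer=nyAWIgaKzj??ae
Fragment 4: offset=10 data="qh" -> buffer=nyAWIgaKzjqhae

Answer: nyAWIgaKzjqhae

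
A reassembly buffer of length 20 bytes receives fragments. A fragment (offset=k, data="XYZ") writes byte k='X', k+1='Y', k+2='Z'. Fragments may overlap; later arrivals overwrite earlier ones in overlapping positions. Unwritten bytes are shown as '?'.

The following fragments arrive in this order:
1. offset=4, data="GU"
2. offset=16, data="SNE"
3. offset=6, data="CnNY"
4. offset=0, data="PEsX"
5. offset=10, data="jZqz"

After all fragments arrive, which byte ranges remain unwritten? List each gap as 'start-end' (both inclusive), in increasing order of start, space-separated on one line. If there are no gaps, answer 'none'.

Fragment 1: offset=4 len=2
Fragment 2: offset=16 len=3
Fragment 3: offset=6 len=4
Fragment 4: offset=0 len=4
Fragment 5: offset=10 len=4
Gaps: 14-15 19-19

Answer: 14-15 19-19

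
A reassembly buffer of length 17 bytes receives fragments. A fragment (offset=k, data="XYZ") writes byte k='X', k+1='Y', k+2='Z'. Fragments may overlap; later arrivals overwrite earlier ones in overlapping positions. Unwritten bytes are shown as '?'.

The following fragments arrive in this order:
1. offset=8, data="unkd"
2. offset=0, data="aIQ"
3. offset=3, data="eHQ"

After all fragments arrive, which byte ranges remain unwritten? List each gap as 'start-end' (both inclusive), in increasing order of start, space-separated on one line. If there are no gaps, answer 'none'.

Answer: 6-7 12-16

Derivation:
Fragment 1: offset=8 len=4
Fragment 2: offset=0 len=3
Fragment 3: offset=3 len=3
Gaps: 6-7 12-16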